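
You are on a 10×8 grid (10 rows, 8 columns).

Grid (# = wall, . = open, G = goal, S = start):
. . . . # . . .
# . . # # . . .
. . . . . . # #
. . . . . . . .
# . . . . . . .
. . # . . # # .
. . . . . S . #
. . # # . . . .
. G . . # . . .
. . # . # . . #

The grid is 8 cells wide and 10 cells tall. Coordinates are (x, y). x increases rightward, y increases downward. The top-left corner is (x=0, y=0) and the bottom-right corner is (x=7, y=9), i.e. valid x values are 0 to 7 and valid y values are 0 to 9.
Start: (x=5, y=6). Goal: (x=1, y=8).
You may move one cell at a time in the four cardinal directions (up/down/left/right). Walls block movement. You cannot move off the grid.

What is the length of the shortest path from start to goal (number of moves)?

Answer: Shortest path length: 6

Derivation:
BFS from (x=5, y=6) until reaching (x=1, y=8):
  Distance 0: (x=5, y=6)
  Distance 1: (x=4, y=6), (x=6, y=6), (x=5, y=7)
  Distance 2: (x=4, y=5), (x=3, y=6), (x=4, y=7), (x=6, y=7), (x=5, y=8)
  Distance 3: (x=4, y=4), (x=3, y=5), (x=2, y=6), (x=7, y=7), (x=6, y=8), (x=5, y=9)
  Distance 4: (x=4, y=3), (x=3, y=4), (x=5, y=4), (x=1, y=6), (x=7, y=8), (x=6, y=9)
  Distance 5: (x=4, y=2), (x=3, y=3), (x=5, y=3), (x=2, y=4), (x=6, y=4), (x=1, y=5), (x=0, y=6), (x=1, y=7)
  Distance 6: (x=3, y=2), (x=5, y=2), (x=2, y=3), (x=6, y=3), (x=1, y=4), (x=7, y=4), (x=0, y=5), (x=0, y=7), (x=1, y=8)  <- goal reached here
One shortest path (6 moves): (x=5, y=6) -> (x=4, y=6) -> (x=3, y=6) -> (x=2, y=6) -> (x=1, y=6) -> (x=1, y=7) -> (x=1, y=8)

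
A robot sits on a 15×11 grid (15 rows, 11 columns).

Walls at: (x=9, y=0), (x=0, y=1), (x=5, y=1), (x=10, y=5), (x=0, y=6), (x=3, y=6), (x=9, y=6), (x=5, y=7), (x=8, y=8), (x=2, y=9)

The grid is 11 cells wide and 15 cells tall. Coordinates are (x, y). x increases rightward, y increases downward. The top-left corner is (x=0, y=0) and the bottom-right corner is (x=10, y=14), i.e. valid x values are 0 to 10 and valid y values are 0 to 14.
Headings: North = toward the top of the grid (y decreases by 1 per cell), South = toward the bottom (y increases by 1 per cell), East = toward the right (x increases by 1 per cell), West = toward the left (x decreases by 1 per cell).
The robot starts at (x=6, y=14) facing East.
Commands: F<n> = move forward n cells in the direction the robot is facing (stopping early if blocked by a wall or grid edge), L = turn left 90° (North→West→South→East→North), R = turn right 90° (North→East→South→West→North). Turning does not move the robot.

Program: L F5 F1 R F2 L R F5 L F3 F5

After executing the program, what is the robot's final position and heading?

Start: (x=6, y=14), facing East
  L: turn left, now facing North
  F5: move forward 5, now at (x=6, y=9)
  F1: move forward 1, now at (x=6, y=8)
  R: turn right, now facing East
  F2: move forward 1/2 (blocked), now at (x=7, y=8)
  L: turn left, now facing North
  R: turn right, now facing East
  F5: move forward 0/5 (blocked), now at (x=7, y=8)
  L: turn left, now facing North
  F3: move forward 3, now at (x=7, y=5)
  F5: move forward 5, now at (x=7, y=0)
Final: (x=7, y=0), facing North

Answer: Final position: (x=7, y=0), facing North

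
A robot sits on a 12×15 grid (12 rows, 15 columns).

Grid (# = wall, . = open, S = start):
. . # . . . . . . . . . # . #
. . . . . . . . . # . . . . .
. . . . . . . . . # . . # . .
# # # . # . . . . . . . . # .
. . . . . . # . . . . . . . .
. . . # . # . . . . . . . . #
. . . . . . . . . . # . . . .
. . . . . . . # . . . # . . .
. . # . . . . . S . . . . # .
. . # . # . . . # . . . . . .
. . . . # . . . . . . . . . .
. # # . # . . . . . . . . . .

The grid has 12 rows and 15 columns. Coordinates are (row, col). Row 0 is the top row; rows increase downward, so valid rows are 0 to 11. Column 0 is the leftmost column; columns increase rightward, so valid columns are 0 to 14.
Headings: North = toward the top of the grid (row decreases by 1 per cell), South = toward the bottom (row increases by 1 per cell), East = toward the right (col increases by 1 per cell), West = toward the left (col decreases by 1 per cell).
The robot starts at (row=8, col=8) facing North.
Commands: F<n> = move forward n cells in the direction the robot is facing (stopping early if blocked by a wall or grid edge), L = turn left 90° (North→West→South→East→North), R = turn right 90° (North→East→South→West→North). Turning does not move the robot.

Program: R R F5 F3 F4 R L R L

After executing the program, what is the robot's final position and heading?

Start: (row=8, col=8), facing North
  R: turn right, now facing East
  R: turn right, now facing South
  F5: move forward 0/5 (blocked), now at (row=8, col=8)
  F3: move forward 0/3 (blocked), now at (row=8, col=8)
  F4: move forward 0/4 (blocked), now at (row=8, col=8)
  R: turn right, now facing West
  L: turn left, now facing South
  R: turn right, now facing West
  L: turn left, now facing South
Final: (row=8, col=8), facing South

Answer: Final position: (row=8, col=8), facing South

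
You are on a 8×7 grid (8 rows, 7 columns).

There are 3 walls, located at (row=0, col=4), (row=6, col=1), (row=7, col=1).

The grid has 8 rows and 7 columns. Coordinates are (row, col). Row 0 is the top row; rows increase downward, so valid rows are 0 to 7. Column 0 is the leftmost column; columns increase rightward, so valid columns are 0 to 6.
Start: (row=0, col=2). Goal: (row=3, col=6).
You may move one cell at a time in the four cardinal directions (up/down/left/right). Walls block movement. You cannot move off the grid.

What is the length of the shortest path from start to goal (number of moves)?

BFS from (row=0, col=2) until reaching (row=3, col=6):
  Distance 0: (row=0, col=2)
  Distance 1: (row=0, col=1), (row=0, col=3), (row=1, col=2)
  Distance 2: (row=0, col=0), (row=1, col=1), (row=1, col=3), (row=2, col=2)
  Distance 3: (row=1, col=0), (row=1, col=4), (row=2, col=1), (row=2, col=3), (row=3, col=2)
  Distance 4: (row=1, col=5), (row=2, col=0), (row=2, col=4), (row=3, col=1), (row=3, col=3), (row=4, col=2)
  Distance 5: (row=0, col=5), (row=1, col=6), (row=2, col=5), (row=3, col=0), (row=3, col=4), (row=4, col=1), (row=4, col=3), (row=5, col=2)
  Distance 6: (row=0, col=6), (row=2, col=6), (row=3, col=5), (row=4, col=0), (row=4, col=4), (row=5, col=1), (row=5, col=3), (row=6, col=2)
  Distance 7: (row=3, col=6), (row=4, col=5), (row=5, col=0), (row=5, col=4), (row=6, col=3), (row=7, col=2)  <- goal reached here
One shortest path (7 moves): (row=0, col=2) -> (row=0, col=3) -> (row=1, col=3) -> (row=1, col=4) -> (row=1, col=5) -> (row=1, col=6) -> (row=2, col=6) -> (row=3, col=6)

Answer: Shortest path length: 7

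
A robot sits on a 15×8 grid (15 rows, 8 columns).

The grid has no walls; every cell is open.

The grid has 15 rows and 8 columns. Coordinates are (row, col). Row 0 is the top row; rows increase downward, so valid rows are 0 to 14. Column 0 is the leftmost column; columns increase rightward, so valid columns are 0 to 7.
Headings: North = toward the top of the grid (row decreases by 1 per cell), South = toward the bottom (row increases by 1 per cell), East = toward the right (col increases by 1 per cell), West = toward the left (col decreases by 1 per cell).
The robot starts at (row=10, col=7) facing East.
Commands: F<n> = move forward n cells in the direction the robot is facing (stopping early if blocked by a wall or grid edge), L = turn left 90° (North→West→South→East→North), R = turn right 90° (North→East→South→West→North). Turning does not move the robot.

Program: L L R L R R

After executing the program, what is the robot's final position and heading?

Start: (row=10, col=7), facing East
  L: turn left, now facing North
  L: turn left, now facing West
  R: turn right, now facing North
  L: turn left, now facing West
  R: turn right, now facing North
  R: turn right, now facing East
Final: (row=10, col=7), facing East

Answer: Final position: (row=10, col=7), facing East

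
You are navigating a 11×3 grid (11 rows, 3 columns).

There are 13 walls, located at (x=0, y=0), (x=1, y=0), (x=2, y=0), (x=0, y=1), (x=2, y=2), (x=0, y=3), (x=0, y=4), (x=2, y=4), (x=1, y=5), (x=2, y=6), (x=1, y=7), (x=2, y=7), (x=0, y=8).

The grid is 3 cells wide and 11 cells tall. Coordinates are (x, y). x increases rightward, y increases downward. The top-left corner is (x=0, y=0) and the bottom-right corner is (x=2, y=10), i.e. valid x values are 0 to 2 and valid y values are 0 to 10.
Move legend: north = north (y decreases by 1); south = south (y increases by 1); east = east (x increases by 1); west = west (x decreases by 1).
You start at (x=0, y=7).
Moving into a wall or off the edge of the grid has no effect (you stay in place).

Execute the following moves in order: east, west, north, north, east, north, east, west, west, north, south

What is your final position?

Answer: Final position: (x=0, y=6)

Derivation:
Start: (x=0, y=7)
  east (east): blocked, stay at (x=0, y=7)
  west (west): blocked, stay at (x=0, y=7)
  north (north): (x=0, y=7) -> (x=0, y=6)
  north (north): (x=0, y=6) -> (x=0, y=5)
  east (east): blocked, stay at (x=0, y=5)
  north (north): blocked, stay at (x=0, y=5)
  east (east): blocked, stay at (x=0, y=5)
  west (west): blocked, stay at (x=0, y=5)
  west (west): blocked, stay at (x=0, y=5)
  north (north): blocked, stay at (x=0, y=5)
  south (south): (x=0, y=5) -> (x=0, y=6)
Final: (x=0, y=6)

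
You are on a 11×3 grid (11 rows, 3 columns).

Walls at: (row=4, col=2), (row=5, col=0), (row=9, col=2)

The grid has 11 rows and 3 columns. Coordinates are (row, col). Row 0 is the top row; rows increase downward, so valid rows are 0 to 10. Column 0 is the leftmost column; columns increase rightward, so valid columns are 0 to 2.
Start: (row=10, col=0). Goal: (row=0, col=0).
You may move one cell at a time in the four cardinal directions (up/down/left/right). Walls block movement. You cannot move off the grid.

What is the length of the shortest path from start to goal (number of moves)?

Answer: Shortest path length: 12

Derivation:
BFS from (row=10, col=0) until reaching (row=0, col=0):
  Distance 0: (row=10, col=0)
  Distance 1: (row=9, col=0), (row=10, col=1)
  Distance 2: (row=8, col=0), (row=9, col=1), (row=10, col=2)
  Distance 3: (row=7, col=0), (row=8, col=1)
  Distance 4: (row=6, col=0), (row=7, col=1), (row=8, col=2)
  Distance 5: (row=6, col=1), (row=7, col=2)
  Distance 6: (row=5, col=1), (row=6, col=2)
  Distance 7: (row=4, col=1), (row=5, col=2)
  Distance 8: (row=3, col=1), (row=4, col=0)
  Distance 9: (row=2, col=1), (row=3, col=0), (row=3, col=2)
  Distance 10: (row=1, col=1), (row=2, col=0), (row=2, col=2)
  Distance 11: (row=0, col=1), (row=1, col=0), (row=1, col=2)
  Distance 12: (row=0, col=0), (row=0, col=2)  <- goal reached here
One shortest path (12 moves): (row=10, col=0) -> (row=10, col=1) -> (row=9, col=1) -> (row=8, col=1) -> (row=7, col=1) -> (row=6, col=1) -> (row=5, col=1) -> (row=4, col=1) -> (row=4, col=0) -> (row=3, col=0) -> (row=2, col=0) -> (row=1, col=0) -> (row=0, col=0)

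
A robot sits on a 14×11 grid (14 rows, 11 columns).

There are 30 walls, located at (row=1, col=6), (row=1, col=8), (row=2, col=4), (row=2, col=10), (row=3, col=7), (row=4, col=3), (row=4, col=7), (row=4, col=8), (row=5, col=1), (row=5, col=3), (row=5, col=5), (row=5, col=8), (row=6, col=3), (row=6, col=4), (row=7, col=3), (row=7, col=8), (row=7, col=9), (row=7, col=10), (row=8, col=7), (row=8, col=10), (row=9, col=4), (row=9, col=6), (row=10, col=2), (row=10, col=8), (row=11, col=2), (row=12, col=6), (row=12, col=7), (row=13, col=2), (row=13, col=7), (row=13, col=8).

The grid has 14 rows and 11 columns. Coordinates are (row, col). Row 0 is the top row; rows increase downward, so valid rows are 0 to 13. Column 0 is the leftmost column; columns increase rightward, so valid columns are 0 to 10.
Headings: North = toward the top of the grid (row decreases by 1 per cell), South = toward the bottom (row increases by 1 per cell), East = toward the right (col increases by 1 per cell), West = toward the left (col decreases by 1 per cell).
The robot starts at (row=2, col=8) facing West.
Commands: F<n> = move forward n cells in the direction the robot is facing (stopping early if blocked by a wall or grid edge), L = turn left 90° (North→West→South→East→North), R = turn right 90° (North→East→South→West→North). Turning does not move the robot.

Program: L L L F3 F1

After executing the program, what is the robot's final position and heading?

Answer: Final position: (row=2, col=8), facing North

Derivation:
Start: (row=2, col=8), facing West
  L: turn left, now facing South
  L: turn left, now facing East
  L: turn left, now facing North
  F3: move forward 0/3 (blocked), now at (row=2, col=8)
  F1: move forward 0/1 (blocked), now at (row=2, col=8)
Final: (row=2, col=8), facing North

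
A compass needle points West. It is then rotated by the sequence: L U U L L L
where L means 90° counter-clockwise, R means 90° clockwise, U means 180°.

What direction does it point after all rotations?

Answer: Final heading: West

Derivation:
Start: West
  L (left (90° counter-clockwise)) -> South
  U (U-turn (180°)) -> North
  U (U-turn (180°)) -> South
  L (left (90° counter-clockwise)) -> East
  L (left (90° counter-clockwise)) -> North
  L (left (90° counter-clockwise)) -> West
Final: West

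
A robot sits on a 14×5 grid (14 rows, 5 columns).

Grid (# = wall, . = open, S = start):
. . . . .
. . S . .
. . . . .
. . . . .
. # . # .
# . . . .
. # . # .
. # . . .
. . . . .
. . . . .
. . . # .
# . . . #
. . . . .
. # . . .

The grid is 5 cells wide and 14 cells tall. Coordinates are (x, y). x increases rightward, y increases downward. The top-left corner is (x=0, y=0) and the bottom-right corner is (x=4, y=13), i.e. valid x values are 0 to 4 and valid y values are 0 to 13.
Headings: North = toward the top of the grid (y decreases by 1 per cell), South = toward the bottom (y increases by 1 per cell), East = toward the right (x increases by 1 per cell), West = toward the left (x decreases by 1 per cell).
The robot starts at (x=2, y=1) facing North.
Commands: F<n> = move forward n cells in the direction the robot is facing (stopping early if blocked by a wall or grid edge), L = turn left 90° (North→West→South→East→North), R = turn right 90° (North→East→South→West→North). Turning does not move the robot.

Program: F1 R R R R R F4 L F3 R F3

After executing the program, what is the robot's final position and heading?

Start: (x=2, y=1), facing North
  F1: move forward 1, now at (x=2, y=0)
  R: turn right, now facing East
  R: turn right, now facing South
  R: turn right, now facing West
  R: turn right, now facing North
  R: turn right, now facing East
  F4: move forward 2/4 (blocked), now at (x=4, y=0)
  L: turn left, now facing North
  F3: move forward 0/3 (blocked), now at (x=4, y=0)
  R: turn right, now facing East
  F3: move forward 0/3 (blocked), now at (x=4, y=0)
Final: (x=4, y=0), facing East

Answer: Final position: (x=4, y=0), facing East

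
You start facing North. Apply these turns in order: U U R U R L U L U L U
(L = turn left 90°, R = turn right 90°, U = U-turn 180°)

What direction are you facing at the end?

Answer: Final heading: West

Derivation:
Start: North
  U (U-turn (180°)) -> South
  U (U-turn (180°)) -> North
  R (right (90° clockwise)) -> East
  U (U-turn (180°)) -> West
  R (right (90° clockwise)) -> North
  L (left (90° counter-clockwise)) -> West
  U (U-turn (180°)) -> East
  L (left (90° counter-clockwise)) -> North
  U (U-turn (180°)) -> South
  L (left (90° counter-clockwise)) -> East
  U (U-turn (180°)) -> West
Final: West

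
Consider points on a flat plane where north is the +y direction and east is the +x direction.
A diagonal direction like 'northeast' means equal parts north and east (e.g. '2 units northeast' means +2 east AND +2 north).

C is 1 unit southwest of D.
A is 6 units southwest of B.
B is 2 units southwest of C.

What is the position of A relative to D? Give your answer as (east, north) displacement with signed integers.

Answer: A is at (east=-9, north=-9) relative to D.

Derivation:
Place D at the origin (east=0, north=0).
  C is 1 unit southwest of D: delta (east=-1, north=-1); C at (east=-1, north=-1).
  B is 2 units southwest of C: delta (east=-2, north=-2); B at (east=-3, north=-3).
  A is 6 units southwest of B: delta (east=-6, north=-6); A at (east=-9, north=-9).
Therefore A relative to D: (east=-9, north=-9).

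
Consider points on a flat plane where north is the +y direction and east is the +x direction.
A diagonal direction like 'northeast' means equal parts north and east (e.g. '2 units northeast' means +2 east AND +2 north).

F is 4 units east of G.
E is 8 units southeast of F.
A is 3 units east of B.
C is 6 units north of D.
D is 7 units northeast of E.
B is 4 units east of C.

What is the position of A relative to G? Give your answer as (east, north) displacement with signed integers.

Answer: A is at (east=26, north=5) relative to G.

Derivation:
Place G at the origin (east=0, north=0).
  F is 4 units east of G: delta (east=+4, north=+0); F at (east=4, north=0).
  E is 8 units southeast of F: delta (east=+8, north=-8); E at (east=12, north=-8).
  D is 7 units northeast of E: delta (east=+7, north=+7); D at (east=19, north=-1).
  C is 6 units north of D: delta (east=+0, north=+6); C at (east=19, north=5).
  B is 4 units east of C: delta (east=+4, north=+0); B at (east=23, north=5).
  A is 3 units east of B: delta (east=+3, north=+0); A at (east=26, north=5).
Therefore A relative to G: (east=26, north=5).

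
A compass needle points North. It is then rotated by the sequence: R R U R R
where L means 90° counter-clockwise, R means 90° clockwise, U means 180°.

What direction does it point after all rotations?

Start: North
  R (right (90° clockwise)) -> East
  R (right (90° clockwise)) -> South
  U (U-turn (180°)) -> North
  R (right (90° clockwise)) -> East
  R (right (90° clockwise)) -> South
Final: South

Answer: Final heading: South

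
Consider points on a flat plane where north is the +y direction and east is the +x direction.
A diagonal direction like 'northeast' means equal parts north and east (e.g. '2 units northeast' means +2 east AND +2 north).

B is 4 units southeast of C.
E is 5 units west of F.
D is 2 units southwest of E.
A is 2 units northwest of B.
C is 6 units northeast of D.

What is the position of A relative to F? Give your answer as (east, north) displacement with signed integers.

Answer: A is at (east=1, north=2) relative to F.

Derivation:
Place F at the origin (east=0, north=0).
  E is 5 units west of F: delta (east=-5, north=+0); E at (east=-5, north=0).
  D is 2 units southwest of E: delta (east=-2, north=-2); D at (east=-7, north=-2).
  C is 6 units northeast of D: delta (east=+6, north=+6); C at (east=-1, north=4).
  B is 4 units southeast of C: delta (east=+4, north=-4); B at (east=3, north=0).
  A is 2 units northwest of B: delta (east=-2, north=+2); A at (east=1, north=2).
Therefore A relative to F: (east=1, north=2).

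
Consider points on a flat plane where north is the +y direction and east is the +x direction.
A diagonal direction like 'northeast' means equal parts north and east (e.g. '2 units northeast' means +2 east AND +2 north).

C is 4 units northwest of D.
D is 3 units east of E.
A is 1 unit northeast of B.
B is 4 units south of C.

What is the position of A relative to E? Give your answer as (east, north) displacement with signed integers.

Answer: A is at (east=0, north=1) relative to E.

Derivation:
Place E at the origin (east=0, north=0).
  D is 3 units east of E: delta (east=+3, north=+0); D at (east=3, north=0).
  C is 4 units northwest of D: delta (east=-4, north=+4); C at (east=-1, north=4).
  B is 4 units south of C: delta (east=+0, north=-4); B at (east=-1, north=0).
  A is 1 unit northeast of B: delta (east=+1, north=+1); A at (east=0, north=1).
Therefore A relative to E: (east=0, north=1).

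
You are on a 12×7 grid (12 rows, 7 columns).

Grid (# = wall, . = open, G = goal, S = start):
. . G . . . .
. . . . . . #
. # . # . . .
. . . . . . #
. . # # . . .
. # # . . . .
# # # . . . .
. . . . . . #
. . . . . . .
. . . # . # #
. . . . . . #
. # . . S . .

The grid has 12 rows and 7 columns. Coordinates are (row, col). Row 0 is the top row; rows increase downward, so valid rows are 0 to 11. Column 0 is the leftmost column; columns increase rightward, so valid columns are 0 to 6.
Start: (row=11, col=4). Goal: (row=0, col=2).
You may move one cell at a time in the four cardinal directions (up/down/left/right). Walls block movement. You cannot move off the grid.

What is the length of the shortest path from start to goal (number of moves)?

Answer: Shortest path length: 13

Derivation:
BFS from (row=11, col=4) until reaching (row=0, col=2):
  Distance 0: (row=11, col=4)
  Distance 1: (row=10, col=4), (row=11, col=3), (row=11, col=5)
  Distance 2: (row=9, col=4), (row=10, col=3), (row=10, col=5), (row=11, col=2), (row=11, col=6)
  Distance 3: (row=8, col=4), (row=10, col=2)
  Distance 4: (row=7, col=4), (row=8, col=3), (row=8, col=5), (row=9, col=2), (row=10, col=1)
  Distance 5: (row=6, col=4), (row=7, col=3), (row=7, col=5), (row=8, col=2), (row=8, col=6), (row=9, col=1), (row=10, col=0)
  Distance 6: (row=5, col=4), (row=6, col=3), (row=6, col=5), (row=7, col=2), (row=8, col=1), (row=9, col=0), (row=11, col=0)
  Distance 7: (row=4, col=4), (row=5, col=3), (row=5, col=5), (row=6, col=6), (row=7, col=1), (row=8, col=0)
  Distance 8: (row=3, col=4), (row=4, col=5), (row=5, col=6), (row=7, col=0)
  Distance 9: (row=2, col=4), (row=3, col=3), (row=3, col=5), (row=4, col=6)
  Distance 10: (row=1, col=4), (row=2, col=5), (row=3, col=2)
  Distance 11: (row=0, col=4), (row=1, col=3), (row=1, col=5), (row=2, col=2), (row=2, col=6), (row=3, col=1)
  Distance 12: (row=0, col=3), (row=0, col=5), (row=1, col=2), (row=3, col=0), (row=4, col=1)
  Distance 13: (row=0, col=2), (row=0, col=6), (row=1, col=1), (row=2, col=0), (row=4, col=0)  <- goal reached here
One shortest path (13 moves): (row=11, col=4) -> (row=10, col=4) -> (row=9, col=4) -> (row=8, col=4) -> (row=7, col=4) -> (row=6, col=4) -> (row=5, col=4) -> (row=4, col=4) -> (row=3, col=4) -> (row=3, col=3) -> (row=3, col=2) -> (row=2, col=2) -> (row=1, col=2) -> (row=0, col=2)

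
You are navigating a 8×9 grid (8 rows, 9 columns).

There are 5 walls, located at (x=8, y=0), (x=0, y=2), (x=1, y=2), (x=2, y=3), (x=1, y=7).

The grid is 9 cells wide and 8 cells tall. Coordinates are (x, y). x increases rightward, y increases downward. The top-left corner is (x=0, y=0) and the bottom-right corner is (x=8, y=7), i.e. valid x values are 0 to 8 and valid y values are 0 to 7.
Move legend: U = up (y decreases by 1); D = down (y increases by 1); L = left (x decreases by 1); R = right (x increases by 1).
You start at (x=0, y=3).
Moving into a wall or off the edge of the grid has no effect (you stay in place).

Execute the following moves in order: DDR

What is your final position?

Start: (x=0, y=3)
  D (down): (x=0, y=3) -> (x=0, y=4)
  D (down): (x=0, y=4) -> (x=0, y=5)
  R (right): (x=0, y=5) -> (x=1, y=5)
Final: (x=1, y=5)

Answer: Final position: (x=1, y=5)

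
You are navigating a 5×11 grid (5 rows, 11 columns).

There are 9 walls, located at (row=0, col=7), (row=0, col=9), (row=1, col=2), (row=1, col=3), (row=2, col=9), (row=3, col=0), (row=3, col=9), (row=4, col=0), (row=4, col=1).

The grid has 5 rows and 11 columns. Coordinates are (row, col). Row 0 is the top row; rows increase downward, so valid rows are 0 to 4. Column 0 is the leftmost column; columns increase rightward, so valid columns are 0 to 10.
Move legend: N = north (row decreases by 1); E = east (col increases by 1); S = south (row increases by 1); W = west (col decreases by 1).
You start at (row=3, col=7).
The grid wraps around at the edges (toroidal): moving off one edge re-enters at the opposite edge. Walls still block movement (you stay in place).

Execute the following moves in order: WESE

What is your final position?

Answer: Final position: (row=4, col=8)

Derivation:
Start: (row=3, col=7)
  W (west): (row=3, col=7) -> (row=3, col=6)
  E (east): (row=3, col=6) -> (row=3, col=7)
  S (south): (row=3, col=7) -> (row=4, col=7)
  E (east): (row=4, col=7) -> (row=4, col=8)
Final: (row=4, col=8)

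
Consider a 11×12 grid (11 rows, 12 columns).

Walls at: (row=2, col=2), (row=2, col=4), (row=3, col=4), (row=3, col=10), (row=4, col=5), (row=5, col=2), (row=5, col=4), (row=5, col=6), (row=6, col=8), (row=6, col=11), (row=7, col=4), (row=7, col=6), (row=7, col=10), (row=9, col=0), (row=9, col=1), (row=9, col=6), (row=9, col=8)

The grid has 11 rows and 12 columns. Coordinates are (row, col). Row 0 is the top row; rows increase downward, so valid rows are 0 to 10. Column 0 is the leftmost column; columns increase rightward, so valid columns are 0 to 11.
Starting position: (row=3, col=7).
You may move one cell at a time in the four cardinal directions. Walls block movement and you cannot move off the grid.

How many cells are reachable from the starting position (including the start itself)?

Answer: Reachable cells: 115

Derivation:
BFS flood-fill from (row=3, col=7):
  Distance 0: (row=3, col=7)
  Distance 1: (row=2, col=7), (row=3, col=6), (row=3, col=8), (row=4, col=7)
  Distance 2: (row=1, col=7), (row=2, col=6), (row=2, col=8), (row=3, col=5), (row=3, col=9), (row=4, col=6), (row=4, col=8), (row=5, col=7)
  Distance 3: (row=0, col=7), (row=1, col=6), (row=1, col=8), (row=2, col=5), (row=2, col=9), (row=4, col=9), (row=5, col=8), (row=6, col=7)
  Distance 4: (row=0, col=6), (row=0, col=8), (row=1, col=5), (row=1, col=9), (row=2, col=10), (row=4, col=10), (row=5, col=9), (row=6, col=6), (row=7, col=7)
  Distance 5: (row=0, col=5), (row=0, col=9), (row=1, col=4), (row=1, col=10), (row=2, col=11), (row=4, col=11), (row=5, col=10), (row=6, col=5), (row=6, col=9), (row=7, col=8), (row=8, col=7)
  Distance 6: (row=0, col=4), (row=0, col=10), (row=1, col=3), (row=1, col=11), (row=3, col=11), (row=5, col=5), (row=5, col=11), (row=6, col=4), (row=6, col=10), (row=7, col=5), (row=7, col=9), (row=8, col=6), (row=8, col=8), (row=9, col=7)
  Distance 7: (row=0, col=3), (row=0, col=11), (row=1, col=2), (row=2, col=3), (row=6, col=3), (row=8, col=5), (row=8, col=9), (row=10, col=7)
  Distance 8: (row=0, col=2), (row=1, col=1), (row=3, col=3), (row=5, col=3), (row=6, col=2), (row=7, col=3), (row=8, col=4), (row=8, col=10), (row=9, col=5), (row=9, col=9), (row=10, col=6), (row=10, col=8)
  Distance 9: (row=0, col=1), (row=1, col=0), (row=2, col=1), (row=3, col=2), (row=4, col=3), (row=6, col=1), (row=7, col=2), (row=8, col=3), (row=8, col=11), (row=9, col=4), (row=9, col=10), (row=10, col=5), (row=10, col=9)
  Distance 10: (row=0, col=0), (row=2, col=0), (row=3, col=1), (row=4, col=2), (row=4, col=4), (row=5, col=1), (row=6, col=0), (row=7, col=1), (row=7, col=11), (row=8, col=2), (row=9, col=3), (row=9, col=11), (row=10, col=4), (row=10, col=10)
  Distance 11: (row=3, col=0), (row=4, col=1), (row=5, col=0), (row=7, col=0), (row=8, col=1), (row=9, col=2), (row=10, col=3), (row=10, col=11)
  Distance 12: (row=4, col=0), (row=8, col=0), (row=10, col=2)
  Distance 13: (row=10, col=1)
  Distance 14: (row=10, col=0)
Total reachable: 115 (grid has 115 open cells total)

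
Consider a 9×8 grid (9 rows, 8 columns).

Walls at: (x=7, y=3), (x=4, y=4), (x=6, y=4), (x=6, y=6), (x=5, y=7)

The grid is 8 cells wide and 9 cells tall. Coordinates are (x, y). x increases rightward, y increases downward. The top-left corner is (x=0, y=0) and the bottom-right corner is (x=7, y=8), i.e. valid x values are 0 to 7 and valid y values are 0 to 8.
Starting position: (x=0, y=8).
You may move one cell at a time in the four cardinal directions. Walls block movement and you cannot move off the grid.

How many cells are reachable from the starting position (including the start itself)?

Answer: Reachable cells: 67

Derivation:
BFS flood-fill from (x=0, y=8):
  Distance 0: (x=0, y=8)
  Distance 1: (x=0, y=7), (x=1, y=8)
  Distance 2: (x=0, y=6), (x=1, y=7), (x=2, y=8)
  Distance 3: (x=0, y=5), (x=1, y=6), (x=2, y=7), (x=3, y=8)
  Distance 4: (x=0, y=4), (x=1, y=5), (x=2, y=6), (x=3, y=7), (x=4, y=8)
  Distance 5: (x=0, y=3), (x=1, y=4), (x=2, y=5), (x=3, y=6), (x=4, y=7), (x=5, y=8)
  Distance 6: (x=0, y=2), (x=1, y=3), (x=2, y=4), (x=3, y=5), (x=4, y=6), (x=6, y=8)
  Distance 7: (x=0, y=1), (x=1, y=2), (x=2, y=3), (x=3, y=4), (x=4, y=5), (x=5, y=6), (x=6, y=7), (x=7, y=8)
  Distance 8: (x=0, y=0), (x=1, y=1), (x=2, y=2), (x=3, y=3), (x=5, y=5), (x=7, y=7)
  Distance 9: (x=1, y=0), (x=2, y=1), (x=3, y=2), (x=4, y=3), (x=5, y=4), (x=6, y=5), (x=7, y=6)
  Distance 10: (x=2, y=0), (x=3, y=1), (x=4, y=2), (x=5, y=3), (x=7, y=5)
  Distance 11: (x=3, y=0), (x=4, y=1), (x=5, y=2), (x=6, y=3), (x=7, y=4)
  Distance 12: (x=4, y=0), (x=5, y=1), (x=6, y=2)
  Distance 13: (x=5, y=0), (x=6, y=1), (x=7, y=2)
  Distance 14: (x=6, y=0), (x=7, y=1)
  Distance 15: (x=7, y=0)
Total reachable: 67 (grid has 67 open cells total)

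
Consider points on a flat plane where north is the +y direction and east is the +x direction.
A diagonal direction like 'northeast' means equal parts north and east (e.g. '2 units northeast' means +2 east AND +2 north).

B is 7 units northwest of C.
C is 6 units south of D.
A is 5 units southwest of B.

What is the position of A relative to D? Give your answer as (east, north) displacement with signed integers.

Place D at the origin (east=0, north=0).
  C is 6 units south of D: delta (east=+0, north=-6); C at (east=0, north=-6).
  B is 7 units northwest of C: delta (east=-7, north=+7); B at (east=-7, north=1).
  A is 5 units southwest of B: delta (east=-5, north=-5); A at (east=-12, north=-4).
Therefore A relative to D: (east=-12, north=-4).

Answer: A is at (east=-12, north=-4) relative to D.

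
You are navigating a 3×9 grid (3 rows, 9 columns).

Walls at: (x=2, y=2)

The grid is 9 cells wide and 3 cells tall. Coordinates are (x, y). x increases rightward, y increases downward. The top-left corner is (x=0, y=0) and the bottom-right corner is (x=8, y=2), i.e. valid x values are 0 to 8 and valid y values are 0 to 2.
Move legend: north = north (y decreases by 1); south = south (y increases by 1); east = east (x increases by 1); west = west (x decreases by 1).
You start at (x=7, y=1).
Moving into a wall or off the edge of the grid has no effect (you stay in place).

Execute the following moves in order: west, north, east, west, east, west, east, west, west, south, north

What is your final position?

Answer: Final position: (x=5, y=0)

Derivation:
Start: (x=7, y=1)
  west (west): (x=7, y=1) -> (x=6, y=1)
  north (north): (x=6, y=1) -> (x=6, y=0)
  east (east): (x=6, y=0) -> (x=7, y=0)
  west (west): (x=7, y=0) -> (x=6, y=0)
  east (east): (x=6, y=0) -> (x=7, y=0)
  west (west): (x=7, y=0) -> (x=6, y=0)
  east (east): (x=6, y=0) -> (x=7, y=0)
  west (west): (x=7, y=0) -> (x=6, y=0)
  west (west): (x=6, y=0) -> (x=5, y=0)
  south (south): (x=5, y=0) -> (x=5, y=1)
  north (north): (x=5, y=1) -> (x=5, y=0)
Final: (x=5, y=0)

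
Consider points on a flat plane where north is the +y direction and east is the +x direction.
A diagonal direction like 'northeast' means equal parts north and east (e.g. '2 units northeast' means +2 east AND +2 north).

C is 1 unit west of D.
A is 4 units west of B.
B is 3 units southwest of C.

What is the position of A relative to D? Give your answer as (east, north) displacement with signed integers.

Answer: A is at (east=-8, north=-3) relative to D.

Derivation:
Place D at the origin (east=0, north=0).
  C is 1 unit west of D: delta (east=-1, north=+0); C at (east=-1, north=0).
  B is 3 units southwest of C: delta (east=-3, north=-3); B at (east=-4, north=-3).
  A is 4 units west of B: delta (east=-4, north=+0); A at (east=-8, north=-3).
Therefore A relative to D: (east=-8, north=-3).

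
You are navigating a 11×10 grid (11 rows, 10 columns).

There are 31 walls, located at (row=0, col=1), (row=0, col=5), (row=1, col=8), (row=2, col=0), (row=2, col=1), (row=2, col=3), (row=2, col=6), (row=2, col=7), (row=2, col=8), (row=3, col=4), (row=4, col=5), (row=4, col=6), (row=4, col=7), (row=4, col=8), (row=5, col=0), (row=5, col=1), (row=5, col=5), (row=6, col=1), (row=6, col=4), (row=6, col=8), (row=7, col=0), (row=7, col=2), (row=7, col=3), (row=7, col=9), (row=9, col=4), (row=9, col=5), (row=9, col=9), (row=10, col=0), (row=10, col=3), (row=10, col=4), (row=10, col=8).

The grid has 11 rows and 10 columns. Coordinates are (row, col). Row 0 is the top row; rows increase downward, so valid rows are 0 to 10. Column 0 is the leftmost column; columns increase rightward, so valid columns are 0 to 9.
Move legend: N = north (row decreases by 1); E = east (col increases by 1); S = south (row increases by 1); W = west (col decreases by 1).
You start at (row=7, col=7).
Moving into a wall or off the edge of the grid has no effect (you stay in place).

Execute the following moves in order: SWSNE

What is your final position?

Start: (row=7, col=7)
  S (south): (row=7, col=7) -> (row=8, col=7)
  W (west): (row=8, col=7) -> (row=8, col=6)
  S (south): (row=8, col=6) -> (row=9, col=6)
  N (north): (row=9, col=6) -> (row=8, col=6)
  E (east): (row=8, col=6) -> (row=8, col=7)
Final: (row=8, col=7)

Answer: Final position: (row=8, col=7)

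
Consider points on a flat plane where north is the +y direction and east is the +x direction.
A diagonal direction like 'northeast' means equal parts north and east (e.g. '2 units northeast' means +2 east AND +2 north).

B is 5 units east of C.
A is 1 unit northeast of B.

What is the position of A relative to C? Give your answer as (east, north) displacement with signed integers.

Place C at the origin (east=0, north=0).
  B is 5 units east of C: delta (east=+5, north=+0); B at (east=5, north=0).
  A is 1 unit northeast of B: delta (east=+1, north=+1); A at (east=6, north=1).
Therefore A relative to C: (east=6, north=1).

Answer: A is at (east=6, north=1) relative to C.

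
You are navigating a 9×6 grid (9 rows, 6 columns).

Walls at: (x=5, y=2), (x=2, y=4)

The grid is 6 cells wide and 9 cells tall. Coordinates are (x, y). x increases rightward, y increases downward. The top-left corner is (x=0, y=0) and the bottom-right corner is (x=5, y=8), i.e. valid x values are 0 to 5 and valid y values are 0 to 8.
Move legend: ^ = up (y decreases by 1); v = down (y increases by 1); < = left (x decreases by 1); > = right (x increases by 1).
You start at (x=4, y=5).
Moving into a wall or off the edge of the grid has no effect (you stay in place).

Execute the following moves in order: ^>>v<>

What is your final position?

Answer: Final position: (x=5, y=5)

Derivation:
Start: (x=4, y=5)
  ^ (up): (x=4, y=5) -> (x=4, y=4)
  > (right): (x=4, y=4) -> (x=5, y=4)
  > (right): blocked, stay at (x=5, y=4)
  v (down): (x=5, y=4) -> (x=5, y=5)
  < (left): (x=5, y=5) -> (x=4, y=5)
  > (right): (x=4, y=5) -> (x=5, y=5)
Final: (x=5, y=5)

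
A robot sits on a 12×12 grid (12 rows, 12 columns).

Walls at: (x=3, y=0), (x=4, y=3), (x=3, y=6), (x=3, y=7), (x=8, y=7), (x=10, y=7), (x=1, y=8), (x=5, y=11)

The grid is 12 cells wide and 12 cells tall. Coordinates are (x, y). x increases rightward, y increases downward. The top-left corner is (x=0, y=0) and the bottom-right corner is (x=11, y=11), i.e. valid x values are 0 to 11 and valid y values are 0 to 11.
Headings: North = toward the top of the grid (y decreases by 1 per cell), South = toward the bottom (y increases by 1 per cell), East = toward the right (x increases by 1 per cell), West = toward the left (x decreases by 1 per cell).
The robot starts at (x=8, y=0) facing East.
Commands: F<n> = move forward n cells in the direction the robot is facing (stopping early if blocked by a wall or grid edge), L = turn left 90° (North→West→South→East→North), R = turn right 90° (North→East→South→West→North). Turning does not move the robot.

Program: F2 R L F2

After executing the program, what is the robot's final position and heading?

Start: (x=8, y=0), facing East
  F2: move forward 2, now at (x=10, y=0)
  R: turn right, now facing South
  L: turn left, now facing East
  F2: move forward 1/2 (blocked), now at (x=11, y=0)
Final: (x=11, y=0), facing East

Answer: Final position: (x=11, y=0), facing East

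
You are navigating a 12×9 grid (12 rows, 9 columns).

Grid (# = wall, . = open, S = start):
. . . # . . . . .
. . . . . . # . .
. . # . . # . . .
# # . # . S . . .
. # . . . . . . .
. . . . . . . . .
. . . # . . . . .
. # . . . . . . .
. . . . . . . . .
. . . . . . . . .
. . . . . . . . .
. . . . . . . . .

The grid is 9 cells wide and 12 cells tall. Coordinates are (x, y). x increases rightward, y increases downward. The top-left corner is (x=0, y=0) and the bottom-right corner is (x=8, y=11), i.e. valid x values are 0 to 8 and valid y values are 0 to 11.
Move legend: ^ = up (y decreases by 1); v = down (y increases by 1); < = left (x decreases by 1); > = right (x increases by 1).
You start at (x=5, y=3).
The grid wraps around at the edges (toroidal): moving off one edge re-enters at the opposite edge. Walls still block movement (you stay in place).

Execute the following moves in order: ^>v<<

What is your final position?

Answer: Final position: (x=4, y=4)

Derivation:
Start: (x=5, y=3)
  ^ (up): blocked, stay at (x=5, y=3)
  > (right): (x=5, y=3) -> (x=6, y=3)
  v (down): (x=6, y=3) -> (x=6, y=4)
  < (left): (x=6, y=4) -> (x=5, y=4)
  < (left): (x=5, y=4) -> (x=4, y=4)
Final: (x=4, y=4)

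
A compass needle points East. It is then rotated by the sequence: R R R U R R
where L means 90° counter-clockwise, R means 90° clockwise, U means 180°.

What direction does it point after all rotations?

Start: East
  R (right (90° clockwise)) -> South
  R (right (90° clockwise)) -> West
  R (right (90° clockwise)) -> North
  U (U-turn (180°)) -> South
  R (right (90° clockwise)) -> West
  R (right (90° clockwise)) -> North
Final: North

Answer: Final heading: North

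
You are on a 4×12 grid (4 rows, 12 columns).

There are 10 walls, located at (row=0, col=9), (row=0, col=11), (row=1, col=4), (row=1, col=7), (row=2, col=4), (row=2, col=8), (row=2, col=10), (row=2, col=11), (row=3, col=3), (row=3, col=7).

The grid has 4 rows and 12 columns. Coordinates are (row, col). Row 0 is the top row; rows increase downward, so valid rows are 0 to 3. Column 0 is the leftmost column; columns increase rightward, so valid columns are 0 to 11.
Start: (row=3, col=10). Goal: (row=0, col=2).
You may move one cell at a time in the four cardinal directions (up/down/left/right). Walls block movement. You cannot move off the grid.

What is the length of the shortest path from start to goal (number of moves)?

BFS from (row=3, col=10) until reaching (row=0, col=2):
  Distance 0: (row=3, col=10)
  Distance 1: (row=3, col=9), (row=3, col=11)
  Distance 2: (row=2, col=9), (row=3, col=8)
  Distance 3: (row=1, col=9)
  Distance 4: (row=1, col=8), (row=1, col=10)
  Distance 5: (row=0, col=8), (row=0, col=10), (row=1, col=11)
  Distance 6: (row=0, col=7)
  Distance 7: (row=0, col=6)
  Distance 8: (row=0, col=5), (row=1, col=6)
  Distance 9: (row=0, col=4), (row=1, col=5), (row=2, col=6)
  Distance 10: (row=0, col=3), (row=2, col=5), (row=2, col=7), (row=3, col=6)
  Distance 11: (row=0, col=2), (row=1, col=3), (row=3, col=5)  <- goal reached here
One shortest path (11 moves): (row=3, col=10) -> (row=3, col=9) -> (row=2, col=9) -> (row=1, col=9) -> (row=1, col=8) -> (row=0, col=8) -> (row=0, col=7) -> (row=0, col=6) -> (row=0, col=5) -> (row=0, col=4) -> (row=0, col=3) -> (row=0, col=2)

Answer: Shortest path length: 11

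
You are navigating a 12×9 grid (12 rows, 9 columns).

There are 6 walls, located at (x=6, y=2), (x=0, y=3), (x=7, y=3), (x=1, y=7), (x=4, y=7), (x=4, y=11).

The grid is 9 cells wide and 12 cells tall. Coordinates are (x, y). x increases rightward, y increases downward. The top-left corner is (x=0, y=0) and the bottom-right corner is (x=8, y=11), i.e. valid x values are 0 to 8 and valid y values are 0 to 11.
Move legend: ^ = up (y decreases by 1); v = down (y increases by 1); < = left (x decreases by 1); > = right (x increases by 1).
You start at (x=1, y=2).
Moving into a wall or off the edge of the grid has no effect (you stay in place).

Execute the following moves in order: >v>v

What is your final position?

Start: (x=1, y=2)
  > (right): (x=1, y=2) -> (x=2, y=2)
  v (down): (x=2, y=2) -> (x=2, y=3)
  > (right): (x=2, y=3) -> (x=3, y=3)
  v (down): (x=3, y=3) -> (x=3, y=4)
Final: (x=3, y=4)

Answer: Final position: (x=3, y=4)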